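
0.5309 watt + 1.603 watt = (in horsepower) 0.002862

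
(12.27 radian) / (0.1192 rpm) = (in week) 0.001625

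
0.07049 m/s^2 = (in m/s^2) 0.07049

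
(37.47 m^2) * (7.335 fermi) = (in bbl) 1.729e-12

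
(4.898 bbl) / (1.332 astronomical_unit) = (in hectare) 3.908e-16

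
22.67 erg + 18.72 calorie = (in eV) 4.889e+20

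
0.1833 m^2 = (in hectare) 1.833e-05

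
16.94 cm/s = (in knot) 0.3293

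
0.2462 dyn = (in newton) 2.462e-06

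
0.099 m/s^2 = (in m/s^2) 0.099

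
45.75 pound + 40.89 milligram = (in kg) 20.75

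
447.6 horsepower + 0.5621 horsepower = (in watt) 3.342e+05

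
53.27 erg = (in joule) 5.327e-06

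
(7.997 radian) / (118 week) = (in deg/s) 6.42e-06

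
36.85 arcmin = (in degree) 0.6142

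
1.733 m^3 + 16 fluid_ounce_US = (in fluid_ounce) 5.862e+04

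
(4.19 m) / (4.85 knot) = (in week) 2.777e-06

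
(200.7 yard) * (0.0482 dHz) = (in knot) 1.719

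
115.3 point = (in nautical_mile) 2.196e-05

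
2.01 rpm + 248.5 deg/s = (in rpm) 43.43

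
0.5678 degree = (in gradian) 0.6309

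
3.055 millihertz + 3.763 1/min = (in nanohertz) 6.577e+07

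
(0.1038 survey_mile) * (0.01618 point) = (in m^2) 0.0009535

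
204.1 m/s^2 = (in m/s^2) 204.1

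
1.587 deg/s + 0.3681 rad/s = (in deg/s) 22.68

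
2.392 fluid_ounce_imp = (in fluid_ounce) 2.298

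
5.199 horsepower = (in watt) 3877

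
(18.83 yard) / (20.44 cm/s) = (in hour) 0.0234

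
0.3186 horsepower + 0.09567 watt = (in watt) 237.7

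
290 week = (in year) 5.562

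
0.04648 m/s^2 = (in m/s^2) 0.04648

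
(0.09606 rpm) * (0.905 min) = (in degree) 31.3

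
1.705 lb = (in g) 773.4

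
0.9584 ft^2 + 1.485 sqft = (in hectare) 2.27e-05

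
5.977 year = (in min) 3.142e+06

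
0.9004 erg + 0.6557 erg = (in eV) 9.712e+11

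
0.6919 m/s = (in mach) 0.002032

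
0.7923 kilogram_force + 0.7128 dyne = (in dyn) 7.77e+05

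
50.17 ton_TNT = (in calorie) 5.017e+10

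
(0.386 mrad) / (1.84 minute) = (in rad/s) 3.496e-06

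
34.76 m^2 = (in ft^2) 374.2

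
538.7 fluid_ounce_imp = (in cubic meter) 0.01531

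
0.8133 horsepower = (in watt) 606.5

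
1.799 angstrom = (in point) 5.1e-07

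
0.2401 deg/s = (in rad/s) 0.004191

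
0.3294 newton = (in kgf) 0.03359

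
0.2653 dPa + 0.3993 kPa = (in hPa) 3.993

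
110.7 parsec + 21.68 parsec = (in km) 4.085e+15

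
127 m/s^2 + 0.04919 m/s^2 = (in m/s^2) 127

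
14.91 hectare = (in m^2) 1.491e+05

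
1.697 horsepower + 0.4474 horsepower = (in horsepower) 2.144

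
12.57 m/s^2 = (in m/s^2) 12.57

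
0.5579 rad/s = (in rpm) 5.328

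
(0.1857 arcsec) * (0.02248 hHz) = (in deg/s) 0.000116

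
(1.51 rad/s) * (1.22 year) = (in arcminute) 1.997e+11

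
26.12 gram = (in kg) 0.02612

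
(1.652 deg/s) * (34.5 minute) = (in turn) 9.499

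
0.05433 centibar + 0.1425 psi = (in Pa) 1037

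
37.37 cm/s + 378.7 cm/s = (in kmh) 14.98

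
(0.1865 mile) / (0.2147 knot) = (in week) 0.004493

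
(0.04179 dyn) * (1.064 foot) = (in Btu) 1.285e-10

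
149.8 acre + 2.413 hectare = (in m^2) 6.303e+05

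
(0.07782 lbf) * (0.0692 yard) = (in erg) 2.19e+05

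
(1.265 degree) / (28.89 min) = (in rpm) 0.0001216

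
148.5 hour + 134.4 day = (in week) 20.08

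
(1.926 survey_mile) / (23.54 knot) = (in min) 4.266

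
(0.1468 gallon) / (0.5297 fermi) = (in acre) 2.592e+08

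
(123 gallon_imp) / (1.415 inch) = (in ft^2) 167.5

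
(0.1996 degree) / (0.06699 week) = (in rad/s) 8.598e-08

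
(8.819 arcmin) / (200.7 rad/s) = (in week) 2.113e-11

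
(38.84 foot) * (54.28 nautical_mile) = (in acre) 294.1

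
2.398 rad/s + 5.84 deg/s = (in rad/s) 2.5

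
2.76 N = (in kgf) 0.2814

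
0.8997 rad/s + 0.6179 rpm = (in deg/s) 55.26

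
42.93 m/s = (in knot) 83.45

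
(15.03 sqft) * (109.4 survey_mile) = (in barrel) 1.546e+06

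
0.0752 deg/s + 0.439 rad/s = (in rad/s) 0.4403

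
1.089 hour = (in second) 3920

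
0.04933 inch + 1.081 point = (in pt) 4.633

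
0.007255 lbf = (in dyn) 3227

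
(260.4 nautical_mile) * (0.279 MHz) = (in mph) 3.01e+11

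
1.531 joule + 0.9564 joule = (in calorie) 0.5945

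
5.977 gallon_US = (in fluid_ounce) 765.1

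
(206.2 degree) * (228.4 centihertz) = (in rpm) 78.49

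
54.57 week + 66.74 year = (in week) 3535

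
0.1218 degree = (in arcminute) 7.308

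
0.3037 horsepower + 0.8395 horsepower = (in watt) 852.5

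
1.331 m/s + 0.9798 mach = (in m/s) 335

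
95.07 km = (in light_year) 1.005e-11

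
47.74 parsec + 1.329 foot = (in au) 9.847e+06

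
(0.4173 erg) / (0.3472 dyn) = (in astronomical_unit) 8.034e-14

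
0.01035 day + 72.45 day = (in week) 10.35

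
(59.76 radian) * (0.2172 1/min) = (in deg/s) 12.39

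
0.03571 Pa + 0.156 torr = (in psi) 0.003022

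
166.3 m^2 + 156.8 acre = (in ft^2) 6.832e+06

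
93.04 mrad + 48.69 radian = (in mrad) 4.878e+04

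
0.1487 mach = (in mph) 113.3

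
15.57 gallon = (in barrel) 0.3707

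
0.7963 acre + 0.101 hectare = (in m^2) 4233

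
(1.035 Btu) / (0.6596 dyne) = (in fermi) 1.656e+23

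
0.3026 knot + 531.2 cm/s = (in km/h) 19.68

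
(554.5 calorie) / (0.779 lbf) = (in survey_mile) 0.416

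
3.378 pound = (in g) 1532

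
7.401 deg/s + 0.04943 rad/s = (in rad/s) 0.1786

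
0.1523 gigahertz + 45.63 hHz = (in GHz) 0.1523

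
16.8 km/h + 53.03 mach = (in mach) 53.04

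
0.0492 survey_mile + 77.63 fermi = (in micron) 7.918e+07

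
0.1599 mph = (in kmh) 0.2573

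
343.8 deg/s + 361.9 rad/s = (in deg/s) 2.108e+04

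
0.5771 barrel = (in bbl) 0.5771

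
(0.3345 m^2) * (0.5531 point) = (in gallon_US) 0.01724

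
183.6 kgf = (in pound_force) 404.8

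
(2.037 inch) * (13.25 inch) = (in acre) 4.303e-06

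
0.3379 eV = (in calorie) 1.294e-20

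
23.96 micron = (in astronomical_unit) 1.602e-16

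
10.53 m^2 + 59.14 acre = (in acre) 59.14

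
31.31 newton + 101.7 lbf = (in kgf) 49.32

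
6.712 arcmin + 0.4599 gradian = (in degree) 0.5258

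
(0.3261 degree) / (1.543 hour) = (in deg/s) 5.871e-05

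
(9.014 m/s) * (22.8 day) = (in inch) 6.991e+08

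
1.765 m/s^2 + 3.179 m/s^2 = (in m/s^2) 4.944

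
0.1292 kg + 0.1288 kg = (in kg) 0.258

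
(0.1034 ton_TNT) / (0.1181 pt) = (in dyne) 1.038e+18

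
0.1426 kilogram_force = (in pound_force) 0.3144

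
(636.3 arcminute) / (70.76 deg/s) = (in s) 0.1499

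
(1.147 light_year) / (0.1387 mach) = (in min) 3.83e+12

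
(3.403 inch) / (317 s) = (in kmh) 0.0009816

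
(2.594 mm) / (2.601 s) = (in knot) 0.001939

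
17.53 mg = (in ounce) 0.0006184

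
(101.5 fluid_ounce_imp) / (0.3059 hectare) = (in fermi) 9.428e+08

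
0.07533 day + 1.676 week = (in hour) 283.4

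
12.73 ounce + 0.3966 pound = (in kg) 0.5408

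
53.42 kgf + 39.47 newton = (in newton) 563.3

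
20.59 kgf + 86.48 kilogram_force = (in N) 1050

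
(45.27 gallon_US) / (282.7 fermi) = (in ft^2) 6.525e+12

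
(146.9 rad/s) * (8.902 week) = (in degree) 4.532e+10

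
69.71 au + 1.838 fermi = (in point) 2.956e+16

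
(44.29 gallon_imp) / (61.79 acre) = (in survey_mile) 5.003e-10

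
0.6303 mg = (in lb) 1.39e-06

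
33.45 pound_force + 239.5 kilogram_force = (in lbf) 561.5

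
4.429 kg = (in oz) 156.2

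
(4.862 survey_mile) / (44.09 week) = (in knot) 0.0005704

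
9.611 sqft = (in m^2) 0.8929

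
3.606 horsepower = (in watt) 2689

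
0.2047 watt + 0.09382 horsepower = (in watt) 70.17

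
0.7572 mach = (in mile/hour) 576.7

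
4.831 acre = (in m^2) 1.955e+04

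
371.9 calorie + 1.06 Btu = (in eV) 1.669e+22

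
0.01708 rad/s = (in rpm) 0.1631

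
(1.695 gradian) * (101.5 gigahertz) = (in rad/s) 2.702e+09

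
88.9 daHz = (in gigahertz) 8.89e-07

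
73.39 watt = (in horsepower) 0.09842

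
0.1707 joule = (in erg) 1.707e+06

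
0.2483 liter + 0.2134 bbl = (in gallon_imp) 7.518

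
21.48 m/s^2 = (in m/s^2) 21.48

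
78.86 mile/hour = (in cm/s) 3525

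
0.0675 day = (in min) 97.2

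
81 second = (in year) 2.568e-06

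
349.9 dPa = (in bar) 0.0003499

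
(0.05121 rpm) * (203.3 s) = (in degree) 62.47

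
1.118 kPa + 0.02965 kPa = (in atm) 0.01133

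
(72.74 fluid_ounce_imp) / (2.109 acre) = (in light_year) 2.56e-23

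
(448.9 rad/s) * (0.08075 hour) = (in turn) 2.077e+04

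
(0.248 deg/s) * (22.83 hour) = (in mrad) 3.557e+05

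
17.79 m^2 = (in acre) 0.004396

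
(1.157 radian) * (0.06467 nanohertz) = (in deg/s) 4.287e-09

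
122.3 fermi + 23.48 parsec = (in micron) 7.245e+23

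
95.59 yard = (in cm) 8741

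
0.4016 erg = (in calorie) 9.598e-09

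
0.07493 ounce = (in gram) 2.124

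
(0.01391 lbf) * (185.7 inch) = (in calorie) 0.06975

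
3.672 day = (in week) 0.5246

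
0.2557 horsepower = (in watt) 190.7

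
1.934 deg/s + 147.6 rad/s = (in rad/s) 147.6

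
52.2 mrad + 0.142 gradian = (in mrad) 54.43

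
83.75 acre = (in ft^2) 3.648e+06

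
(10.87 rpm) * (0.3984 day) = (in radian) 3.918e+04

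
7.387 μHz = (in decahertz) 7.387e-07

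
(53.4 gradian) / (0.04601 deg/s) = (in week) 0.001727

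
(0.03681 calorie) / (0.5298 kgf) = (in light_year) 3.133e-18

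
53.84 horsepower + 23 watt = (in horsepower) 53.87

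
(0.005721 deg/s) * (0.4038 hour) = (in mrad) 145.2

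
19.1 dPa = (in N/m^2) 1.91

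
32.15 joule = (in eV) 2.007e+20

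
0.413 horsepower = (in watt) 308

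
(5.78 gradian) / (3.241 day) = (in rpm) 3.096e-06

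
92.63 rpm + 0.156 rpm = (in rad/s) 9.717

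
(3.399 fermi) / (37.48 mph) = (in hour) 5.635e-20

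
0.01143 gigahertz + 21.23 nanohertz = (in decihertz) 1.143e+08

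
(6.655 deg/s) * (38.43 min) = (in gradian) 1.705e+04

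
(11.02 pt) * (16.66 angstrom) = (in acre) 1.6e-15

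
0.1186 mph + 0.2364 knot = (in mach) 0.0005129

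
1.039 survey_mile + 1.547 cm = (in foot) 5486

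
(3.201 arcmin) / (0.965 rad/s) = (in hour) 2.68e-07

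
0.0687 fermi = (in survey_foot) 2.254e-16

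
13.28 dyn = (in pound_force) 2.985e-05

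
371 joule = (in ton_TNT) 8.867e-08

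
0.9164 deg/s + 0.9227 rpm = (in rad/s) 0.1126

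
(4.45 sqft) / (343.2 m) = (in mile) 7.485e-07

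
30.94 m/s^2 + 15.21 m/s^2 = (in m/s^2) 46.15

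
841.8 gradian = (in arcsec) 2.727e+06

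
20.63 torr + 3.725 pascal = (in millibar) 27.54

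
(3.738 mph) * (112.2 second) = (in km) 0.1875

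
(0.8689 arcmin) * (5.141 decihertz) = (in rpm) 0.001241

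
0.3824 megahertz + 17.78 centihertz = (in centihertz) 3.824e+07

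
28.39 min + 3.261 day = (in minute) 4724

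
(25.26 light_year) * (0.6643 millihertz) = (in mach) 4.662e+11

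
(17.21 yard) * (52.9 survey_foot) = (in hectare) 0.02537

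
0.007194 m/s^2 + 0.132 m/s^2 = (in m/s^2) 0.1392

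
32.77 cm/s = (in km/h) 1.18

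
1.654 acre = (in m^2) 6694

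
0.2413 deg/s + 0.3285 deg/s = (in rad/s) 0.009945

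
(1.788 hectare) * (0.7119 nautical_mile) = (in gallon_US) 6.228e+09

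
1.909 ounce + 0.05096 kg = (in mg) 1.051e+05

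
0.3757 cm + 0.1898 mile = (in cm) 3.055e+04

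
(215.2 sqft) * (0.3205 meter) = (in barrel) 40.3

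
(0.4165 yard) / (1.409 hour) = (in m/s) 7.508e-05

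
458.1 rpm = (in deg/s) 2749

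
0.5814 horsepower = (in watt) 433.5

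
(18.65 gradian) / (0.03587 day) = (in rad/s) 9.453e-05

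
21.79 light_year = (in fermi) 2.061e+32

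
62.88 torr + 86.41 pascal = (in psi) 1.228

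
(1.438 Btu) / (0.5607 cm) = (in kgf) 2.759e+04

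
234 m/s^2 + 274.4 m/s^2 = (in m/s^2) 508.4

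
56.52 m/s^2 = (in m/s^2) 56.52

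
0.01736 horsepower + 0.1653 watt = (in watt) 13.11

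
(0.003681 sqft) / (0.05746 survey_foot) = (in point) 55.35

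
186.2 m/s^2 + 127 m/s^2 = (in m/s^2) 313.2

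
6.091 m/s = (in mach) 0.01789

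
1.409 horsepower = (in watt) 1051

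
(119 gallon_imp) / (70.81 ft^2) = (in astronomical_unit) 5.497e-13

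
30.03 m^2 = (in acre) 0.007421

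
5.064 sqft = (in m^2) 0.4705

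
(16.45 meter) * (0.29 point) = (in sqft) 0.01811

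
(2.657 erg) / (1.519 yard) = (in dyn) 0.01913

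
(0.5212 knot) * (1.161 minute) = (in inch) 735.3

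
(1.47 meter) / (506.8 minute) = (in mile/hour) 0.0001081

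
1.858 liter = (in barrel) 0.01169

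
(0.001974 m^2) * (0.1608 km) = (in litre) 317.4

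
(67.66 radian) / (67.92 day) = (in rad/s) 1.153e-05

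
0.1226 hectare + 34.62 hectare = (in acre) 85.85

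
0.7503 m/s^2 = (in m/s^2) 0.7503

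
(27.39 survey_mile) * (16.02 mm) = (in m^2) 706.2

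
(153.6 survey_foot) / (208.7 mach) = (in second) 0.0006588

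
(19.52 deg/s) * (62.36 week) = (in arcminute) 4.417e+10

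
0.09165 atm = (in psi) 1.347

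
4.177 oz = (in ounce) 4.177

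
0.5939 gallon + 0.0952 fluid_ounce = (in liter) 2.251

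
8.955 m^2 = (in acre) 0.002213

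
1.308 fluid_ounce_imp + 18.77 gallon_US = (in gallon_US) 18.78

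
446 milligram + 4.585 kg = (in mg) 4.585e+06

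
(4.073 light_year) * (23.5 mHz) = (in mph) 2.026e+15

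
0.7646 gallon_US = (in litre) 2.894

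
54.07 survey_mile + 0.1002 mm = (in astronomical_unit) 5.817e-07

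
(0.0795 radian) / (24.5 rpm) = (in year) 9.826e-10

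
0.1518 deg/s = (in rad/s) 0.002649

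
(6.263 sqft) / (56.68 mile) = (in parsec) 2.067e-22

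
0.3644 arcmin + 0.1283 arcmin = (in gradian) 0.009124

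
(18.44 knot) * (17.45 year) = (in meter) 5.22e+09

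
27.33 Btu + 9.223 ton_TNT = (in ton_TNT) 9.223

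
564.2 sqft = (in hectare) 0.005242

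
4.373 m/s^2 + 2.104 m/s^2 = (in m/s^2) 6.477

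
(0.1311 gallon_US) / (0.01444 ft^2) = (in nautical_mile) 0.0001997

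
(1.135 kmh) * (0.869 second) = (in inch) 10.79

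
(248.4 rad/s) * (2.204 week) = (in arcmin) 1.138e+12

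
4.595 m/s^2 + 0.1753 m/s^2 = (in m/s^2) 4.77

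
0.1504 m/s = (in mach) 0.0004417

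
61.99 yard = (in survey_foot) 186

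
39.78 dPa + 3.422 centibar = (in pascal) 3426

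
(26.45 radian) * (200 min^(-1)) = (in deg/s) 5052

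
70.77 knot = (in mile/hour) 81.44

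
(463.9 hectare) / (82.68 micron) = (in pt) 1.59e+14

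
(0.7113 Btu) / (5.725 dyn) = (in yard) 1.434e+07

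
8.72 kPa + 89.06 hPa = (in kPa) 17.63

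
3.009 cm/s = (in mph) 0.06731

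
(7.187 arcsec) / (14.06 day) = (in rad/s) 2.868e-11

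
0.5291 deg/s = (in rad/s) 0.009235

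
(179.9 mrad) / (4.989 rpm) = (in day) 3.985e-06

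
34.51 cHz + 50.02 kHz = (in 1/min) 3.001e+06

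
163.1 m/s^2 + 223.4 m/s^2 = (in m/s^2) 386.5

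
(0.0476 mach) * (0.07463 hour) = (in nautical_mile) 2.351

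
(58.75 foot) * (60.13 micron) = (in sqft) 0.01159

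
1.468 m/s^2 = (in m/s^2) 1.468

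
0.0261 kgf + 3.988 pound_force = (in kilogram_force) 1.835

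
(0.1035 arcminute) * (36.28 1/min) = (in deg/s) 0.001043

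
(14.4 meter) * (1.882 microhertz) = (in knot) 5.268e-05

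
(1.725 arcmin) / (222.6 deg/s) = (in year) 4.095e-12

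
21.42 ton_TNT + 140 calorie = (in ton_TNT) 21.42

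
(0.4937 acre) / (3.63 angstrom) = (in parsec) 0.0001784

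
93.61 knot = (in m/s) 48.16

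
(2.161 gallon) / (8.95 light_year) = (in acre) 2.387e-23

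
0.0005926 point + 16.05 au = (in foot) 7.877e+12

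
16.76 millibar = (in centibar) 1.676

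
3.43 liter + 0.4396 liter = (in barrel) 0.02434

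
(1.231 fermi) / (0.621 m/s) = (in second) 1.982e-15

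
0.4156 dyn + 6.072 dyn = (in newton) 6.488e-05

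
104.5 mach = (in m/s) 3.558e+04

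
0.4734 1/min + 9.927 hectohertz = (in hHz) 9.927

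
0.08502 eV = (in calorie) 3.256e-21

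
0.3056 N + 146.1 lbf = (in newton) 650.2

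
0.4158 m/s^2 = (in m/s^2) 0.4158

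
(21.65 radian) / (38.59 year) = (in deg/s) 1.019e-06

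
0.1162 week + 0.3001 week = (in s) 2.518e+05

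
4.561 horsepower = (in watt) 3401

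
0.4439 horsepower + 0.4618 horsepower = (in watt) 675.4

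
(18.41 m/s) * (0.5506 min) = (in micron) 6.082e+08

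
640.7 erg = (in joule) 6.407e-05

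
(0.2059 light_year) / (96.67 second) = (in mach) 5.918e+10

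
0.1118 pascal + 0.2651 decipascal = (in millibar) 0.001383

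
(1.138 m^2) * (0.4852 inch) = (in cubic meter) 0.01402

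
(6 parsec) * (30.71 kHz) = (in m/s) 5.686e+21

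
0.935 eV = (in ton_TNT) 3.58e-29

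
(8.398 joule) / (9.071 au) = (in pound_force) 1.391e-12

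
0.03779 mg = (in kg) 3.779e-08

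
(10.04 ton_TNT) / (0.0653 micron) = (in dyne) 6.433e+22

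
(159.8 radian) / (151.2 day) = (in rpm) 0.0001168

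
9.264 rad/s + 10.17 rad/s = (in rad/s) 19.43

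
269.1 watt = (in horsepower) 0.3609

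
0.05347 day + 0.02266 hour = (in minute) 78.36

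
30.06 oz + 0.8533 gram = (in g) 853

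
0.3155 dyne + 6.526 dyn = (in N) 6.842e-05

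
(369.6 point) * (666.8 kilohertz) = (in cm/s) 8.694e+06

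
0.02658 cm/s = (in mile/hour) 0.0005946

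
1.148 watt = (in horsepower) 0.001539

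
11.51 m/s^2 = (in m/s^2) 11.51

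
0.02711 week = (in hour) 4.554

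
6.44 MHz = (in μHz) 6.44e+12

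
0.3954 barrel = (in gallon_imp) 13.83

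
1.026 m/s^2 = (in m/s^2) 1.026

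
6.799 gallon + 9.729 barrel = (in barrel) 9.891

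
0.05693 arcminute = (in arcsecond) 3.416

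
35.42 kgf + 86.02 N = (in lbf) 97.43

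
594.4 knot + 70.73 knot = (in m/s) 342.2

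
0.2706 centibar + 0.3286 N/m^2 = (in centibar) 0.2709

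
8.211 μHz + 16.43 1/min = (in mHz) 273.8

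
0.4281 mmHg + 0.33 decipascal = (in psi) 0.008283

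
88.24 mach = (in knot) 5.84e+04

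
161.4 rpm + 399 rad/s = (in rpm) 3972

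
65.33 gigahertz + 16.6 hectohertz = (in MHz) 6.533e+04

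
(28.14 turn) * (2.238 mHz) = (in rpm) 3.779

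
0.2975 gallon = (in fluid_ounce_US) 38.08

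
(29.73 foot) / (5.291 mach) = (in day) 5.822e-08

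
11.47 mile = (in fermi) 1.846e+19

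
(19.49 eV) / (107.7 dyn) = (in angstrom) 2.899e-05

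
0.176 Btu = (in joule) 185.7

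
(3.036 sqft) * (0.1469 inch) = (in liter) 1.052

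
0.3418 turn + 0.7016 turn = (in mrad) 6556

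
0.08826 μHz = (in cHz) 8.826e-06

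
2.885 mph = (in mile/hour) 2.885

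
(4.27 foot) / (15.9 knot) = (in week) 2.631e-07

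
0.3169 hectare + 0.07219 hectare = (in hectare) 0.3891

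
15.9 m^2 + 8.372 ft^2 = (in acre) 0.004121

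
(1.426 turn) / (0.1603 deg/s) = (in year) 0.0001016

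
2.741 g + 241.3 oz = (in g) 6843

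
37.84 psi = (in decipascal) 2.609e+06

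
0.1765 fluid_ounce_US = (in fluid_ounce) 0.1765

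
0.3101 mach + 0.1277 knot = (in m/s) 105.7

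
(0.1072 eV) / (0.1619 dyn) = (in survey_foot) 3.481e-14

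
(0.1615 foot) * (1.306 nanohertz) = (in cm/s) 6.429e-09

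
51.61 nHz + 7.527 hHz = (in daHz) 75.27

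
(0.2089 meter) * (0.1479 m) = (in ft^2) 0.3326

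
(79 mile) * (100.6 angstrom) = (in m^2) 0.001279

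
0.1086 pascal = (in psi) 1.575e-05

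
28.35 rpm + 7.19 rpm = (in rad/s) 3.722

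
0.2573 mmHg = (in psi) 0.004975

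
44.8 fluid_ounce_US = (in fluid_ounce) 44.8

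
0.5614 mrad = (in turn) 8.935e-05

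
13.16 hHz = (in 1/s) 1316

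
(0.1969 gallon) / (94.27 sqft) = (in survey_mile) 5.288e-08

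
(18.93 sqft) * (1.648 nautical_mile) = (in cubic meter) 5368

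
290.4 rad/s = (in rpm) 2773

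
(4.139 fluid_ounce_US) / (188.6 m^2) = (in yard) 7.098e-07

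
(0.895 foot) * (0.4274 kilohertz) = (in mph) 260.8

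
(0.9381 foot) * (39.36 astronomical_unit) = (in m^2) 1.684e+12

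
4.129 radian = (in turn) 0.6572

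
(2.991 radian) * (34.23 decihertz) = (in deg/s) 586.6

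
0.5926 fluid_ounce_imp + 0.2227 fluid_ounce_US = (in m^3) 2.342e-05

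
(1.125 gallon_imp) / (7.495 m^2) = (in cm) 0.06824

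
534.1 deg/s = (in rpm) 89.02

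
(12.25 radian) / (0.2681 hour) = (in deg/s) 0.7272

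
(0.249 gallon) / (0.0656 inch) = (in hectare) 5.657e-05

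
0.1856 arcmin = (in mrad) 0.05399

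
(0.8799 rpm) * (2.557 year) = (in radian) 7.43e+06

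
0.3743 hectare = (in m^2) 3743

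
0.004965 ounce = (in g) 0.1408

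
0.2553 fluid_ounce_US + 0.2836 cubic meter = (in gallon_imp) 62.38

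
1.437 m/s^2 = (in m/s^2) 1.437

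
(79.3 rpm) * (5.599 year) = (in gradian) 9.335e+10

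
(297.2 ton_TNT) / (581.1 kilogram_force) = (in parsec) 7.072e-09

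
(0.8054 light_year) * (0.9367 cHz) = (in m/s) 7.137e+13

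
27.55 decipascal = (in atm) 2.719e-05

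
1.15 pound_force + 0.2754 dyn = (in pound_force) 1.15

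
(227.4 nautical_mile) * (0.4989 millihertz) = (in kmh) 756.4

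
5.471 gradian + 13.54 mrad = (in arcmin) 342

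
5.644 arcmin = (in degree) 0.09407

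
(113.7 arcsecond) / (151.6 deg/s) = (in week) 3.445e-10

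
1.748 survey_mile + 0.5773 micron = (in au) 1.88e-08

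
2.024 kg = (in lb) 4.462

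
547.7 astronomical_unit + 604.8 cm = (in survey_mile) 5.091e+10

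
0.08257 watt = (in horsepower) 0.0001107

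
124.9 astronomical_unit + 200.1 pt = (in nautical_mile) 1.009e+10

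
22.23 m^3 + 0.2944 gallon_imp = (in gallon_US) 5873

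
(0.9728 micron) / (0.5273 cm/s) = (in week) 3.05e-10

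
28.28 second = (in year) 8.968e-07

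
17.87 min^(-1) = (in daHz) 0.02978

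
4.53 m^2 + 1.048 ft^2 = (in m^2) 4.627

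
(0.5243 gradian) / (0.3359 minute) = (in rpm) 0.003902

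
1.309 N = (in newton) 1.309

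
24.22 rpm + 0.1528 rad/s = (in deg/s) 154.1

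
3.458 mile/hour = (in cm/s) 154.6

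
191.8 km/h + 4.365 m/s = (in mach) 0.1693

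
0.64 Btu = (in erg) 6.752e+09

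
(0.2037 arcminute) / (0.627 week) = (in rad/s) 1.563e-10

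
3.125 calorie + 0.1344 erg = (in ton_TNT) 3.125e-09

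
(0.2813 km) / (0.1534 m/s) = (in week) 0.003032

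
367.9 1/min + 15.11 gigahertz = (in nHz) 1.511e+19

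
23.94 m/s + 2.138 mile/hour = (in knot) 48.39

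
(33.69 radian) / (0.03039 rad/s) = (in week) 0.001833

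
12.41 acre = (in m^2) 5.022e+04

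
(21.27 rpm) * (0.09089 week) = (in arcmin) 4.209e+08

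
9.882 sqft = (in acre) 0.0002269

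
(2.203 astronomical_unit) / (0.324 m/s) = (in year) 3.225e+04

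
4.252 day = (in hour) 102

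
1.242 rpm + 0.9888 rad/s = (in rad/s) 1.119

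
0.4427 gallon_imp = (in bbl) 0.01266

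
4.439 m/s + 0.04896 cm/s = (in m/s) 4.439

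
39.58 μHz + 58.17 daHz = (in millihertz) 5.817e+05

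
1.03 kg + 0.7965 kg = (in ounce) 64.43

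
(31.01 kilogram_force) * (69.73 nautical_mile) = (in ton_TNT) 0.009386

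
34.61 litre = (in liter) 34.61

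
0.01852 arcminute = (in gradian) 0.000343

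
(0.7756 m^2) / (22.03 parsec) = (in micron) 1.141e-12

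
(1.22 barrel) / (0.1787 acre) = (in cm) 0.02682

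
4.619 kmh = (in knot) 2.494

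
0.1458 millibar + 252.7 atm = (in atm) 252.7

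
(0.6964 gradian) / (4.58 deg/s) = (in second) 0.1368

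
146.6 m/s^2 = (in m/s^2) 146.6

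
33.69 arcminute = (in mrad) 9.8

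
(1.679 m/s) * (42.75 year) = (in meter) 2.264e+09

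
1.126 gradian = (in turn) 0.002815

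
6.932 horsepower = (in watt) 5169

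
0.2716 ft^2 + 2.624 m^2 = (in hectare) 0.0002649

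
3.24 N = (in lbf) 0.7284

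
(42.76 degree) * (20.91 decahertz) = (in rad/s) 156.1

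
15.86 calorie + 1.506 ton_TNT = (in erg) 6.301e+16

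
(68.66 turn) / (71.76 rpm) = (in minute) 0.9568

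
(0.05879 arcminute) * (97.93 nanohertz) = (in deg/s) 9.596e-11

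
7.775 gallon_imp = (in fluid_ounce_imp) 1244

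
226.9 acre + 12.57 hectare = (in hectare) 104.4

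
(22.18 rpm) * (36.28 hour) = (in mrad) 3.034e+08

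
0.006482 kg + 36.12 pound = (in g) 1.639e+04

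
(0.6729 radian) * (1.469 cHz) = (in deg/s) 0.5664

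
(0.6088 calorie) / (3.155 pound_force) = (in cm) 18.15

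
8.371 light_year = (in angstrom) 7.92e+26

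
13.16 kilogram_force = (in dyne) 1.291e+07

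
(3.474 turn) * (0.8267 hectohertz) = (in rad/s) 1805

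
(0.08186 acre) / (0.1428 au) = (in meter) 1.551e-08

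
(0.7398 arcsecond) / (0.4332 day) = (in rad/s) 9.583e-11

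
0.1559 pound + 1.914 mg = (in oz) 2.494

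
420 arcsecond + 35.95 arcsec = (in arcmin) 7.599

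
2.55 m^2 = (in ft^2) 27.45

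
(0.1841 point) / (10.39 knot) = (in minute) 2.025e-07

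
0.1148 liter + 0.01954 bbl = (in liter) 3.221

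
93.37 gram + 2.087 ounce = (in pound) 0.3363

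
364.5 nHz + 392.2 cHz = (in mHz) 3922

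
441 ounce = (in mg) 1.25e+07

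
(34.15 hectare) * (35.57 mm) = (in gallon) 3.209e+06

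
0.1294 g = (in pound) 0.0002853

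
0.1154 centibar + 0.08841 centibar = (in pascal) 203.8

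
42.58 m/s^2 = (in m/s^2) 42.58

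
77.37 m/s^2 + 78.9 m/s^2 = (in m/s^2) 156.3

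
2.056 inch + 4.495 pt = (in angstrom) 5.381e+08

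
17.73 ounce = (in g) 502.6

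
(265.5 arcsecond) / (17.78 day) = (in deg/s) 4.801e-08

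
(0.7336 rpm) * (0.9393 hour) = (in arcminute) 8.93e+05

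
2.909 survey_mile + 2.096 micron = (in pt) 1.327e+07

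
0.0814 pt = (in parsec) 9.306e-22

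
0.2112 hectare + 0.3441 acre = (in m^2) 3505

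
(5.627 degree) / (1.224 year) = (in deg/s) 1.458e-07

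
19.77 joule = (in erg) 1.977e+08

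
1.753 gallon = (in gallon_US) 1.753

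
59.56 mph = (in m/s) 26.63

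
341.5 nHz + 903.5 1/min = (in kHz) 0.01506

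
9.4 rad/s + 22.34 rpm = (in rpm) 112.1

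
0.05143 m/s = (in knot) 0.09997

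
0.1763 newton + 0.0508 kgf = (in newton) 0.6745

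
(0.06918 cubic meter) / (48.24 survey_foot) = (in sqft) 0.05064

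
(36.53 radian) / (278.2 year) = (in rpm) 3.976e-08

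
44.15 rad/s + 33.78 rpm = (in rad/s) 47.69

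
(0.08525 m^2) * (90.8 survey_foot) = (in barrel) 14.84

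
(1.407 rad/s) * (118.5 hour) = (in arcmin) 2.063e+09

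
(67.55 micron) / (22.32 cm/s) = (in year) 9.597e-12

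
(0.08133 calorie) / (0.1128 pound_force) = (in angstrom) 6.782e+09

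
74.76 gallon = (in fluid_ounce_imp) 9960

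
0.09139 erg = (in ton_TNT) 2.184e-18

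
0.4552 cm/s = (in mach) 1.337e-05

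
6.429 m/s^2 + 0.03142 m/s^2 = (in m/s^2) 6.46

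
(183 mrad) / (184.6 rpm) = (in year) 3.002e-10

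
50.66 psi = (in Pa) 3.493e+05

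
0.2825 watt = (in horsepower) 0.0003788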